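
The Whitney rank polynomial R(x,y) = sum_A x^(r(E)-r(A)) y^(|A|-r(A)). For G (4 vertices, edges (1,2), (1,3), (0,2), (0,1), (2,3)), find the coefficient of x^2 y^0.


R(x,y) = sum over A in 2^E of x^(r(E)-r(A)) * y^(|A|-r(A)).
G has 4 vertices, 5 edges. r(E) = 3.
Enumerate all 2^5 = 32 subsets.
Count subsets with r(E)-r(A)=2 and |A|-r(A)=0: 5.

5


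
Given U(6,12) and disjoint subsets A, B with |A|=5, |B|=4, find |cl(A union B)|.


|A union B| = 5 + 4 = 9 (disjoint).
In U(6,12), cl(S) = S if |S| < 6, else cl(S) = E.
Since 9 >= 6, cl(A union B) = E.
|cl(A union B)| = 12.

12


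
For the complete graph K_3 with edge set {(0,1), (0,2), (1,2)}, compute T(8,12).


T(K_3; x,y) = x^2 + x + y.
T(8,12) = 64 + 8 + 12 = 84.

84


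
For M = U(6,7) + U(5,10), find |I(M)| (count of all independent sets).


For a direct sum, |I(M1+M2)| = |I(M1)| * |I(M2)|.
|I(U(6,7))| = sum C(7,k) for k=0..6 = 127.
|I(U(5,10))| = sum C(10,k) for k=0..5 = 638.
Total = 127 * 638 = 81026.

81026


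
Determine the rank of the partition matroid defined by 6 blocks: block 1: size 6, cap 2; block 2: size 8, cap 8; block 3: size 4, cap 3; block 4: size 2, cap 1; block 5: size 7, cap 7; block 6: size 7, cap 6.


Rank of a partition matroid = sum of min(|Si|, ci) for each block.
= min(6,2) + min(8,8) + min(4,3) + min(2,1) + min(7,7) + min(7,6)
= 2 + 8 + 3 + 1 + 7 + 6
= 27.

27


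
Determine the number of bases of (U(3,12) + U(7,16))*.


(M1+M2)* = M1* + M2*.
M1* = U(9,12), bases: C(12,9) = 220.
M2* = U(9,16), bases: C(16,9) = 11440.
|B(M*)| = 220 * 11440 = 2516800.

2516800


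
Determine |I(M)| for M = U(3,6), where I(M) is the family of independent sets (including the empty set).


Independent sets of U(3,6) are all subsets of size <= 3.
Count = (6 choose 0) + (6 choose 1) + (6 choose 2) + (6 choose 3)
     = 1 + 6 + 15 + 20
     = 42.

42


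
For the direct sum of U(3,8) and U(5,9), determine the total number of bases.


Bases of a direct sum M1 + M2: |B| = |B(M1)| * |B(M2)|.
|B(U(3,8))| = C(8,3) = 56.
|B(U(5,9))| = C(9,5) = 126.
Total bases = 56 * 126 = 7056.

7056


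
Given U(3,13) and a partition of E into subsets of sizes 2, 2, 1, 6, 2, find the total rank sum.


r(Ai) = min(|Ai|, 3) for each part.
Sum = min(2,3) + min(2,3) + min(1,3) + min(6,3) + min(2,3)
    = 2 + 2 + 1 + 3 + 2
    = 10.

10


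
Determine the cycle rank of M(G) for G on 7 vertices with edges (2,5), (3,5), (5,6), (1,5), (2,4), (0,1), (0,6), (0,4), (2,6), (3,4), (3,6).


Cycle rank (nullity) = |E| - r(M) = |E| - (|V| - c).
|E| = 11, |V| = 7, c = 1.
Nullity = 11 - (7 - 1) = 11 - 6 = 5.

5


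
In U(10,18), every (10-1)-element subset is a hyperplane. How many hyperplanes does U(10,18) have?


Hyperplanes of U(10,18) are flats of rank 9.
In a uniform matroid, these are exactly the (9)-element subsets.
Count = (18 choose 9) = 48620.

48620


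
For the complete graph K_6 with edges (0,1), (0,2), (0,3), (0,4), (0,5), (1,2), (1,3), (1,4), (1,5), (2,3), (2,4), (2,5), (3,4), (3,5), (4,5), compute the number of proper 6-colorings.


P(K_6, k) = k(k-1)(k-2)...(k-5).
P(6) = (6) * (5) * (4) * (3) * (2) * (1) = 720.

720


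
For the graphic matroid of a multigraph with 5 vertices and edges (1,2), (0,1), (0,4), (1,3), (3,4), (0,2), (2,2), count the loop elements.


In a graphic matroid, a loop is a self-loop edge (u,u) with rank 0.
Examining all 7 edges for self-loops...
Self-loops found: (2,2)
Number of loops = 1.

1


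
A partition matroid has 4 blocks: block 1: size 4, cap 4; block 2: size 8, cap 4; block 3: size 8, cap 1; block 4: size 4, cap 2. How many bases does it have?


A basis picks exactly ci elements from block i.
Number of bases = product of C(|Si|, ci).
= C(4,4) * C(8,4) * C(8,1) * C(4,2)
= 1 * 70 * 8 * 6
= 3360.

3360


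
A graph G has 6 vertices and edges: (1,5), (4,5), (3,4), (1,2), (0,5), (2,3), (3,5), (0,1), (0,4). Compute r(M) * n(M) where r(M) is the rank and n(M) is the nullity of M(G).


r(M) = |V| - c = 6 - 1 = 5.
nullity = |E| - r(M) = 9 - 5 = 4.
Product = 5 * 4 = 20.

20


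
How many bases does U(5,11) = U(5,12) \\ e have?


Deleting e from U(5,12) gives U(5,11) since n > r.
Bases of U(5,11) = C(11,5) = 11! / (5! * 6!) = 462.

462


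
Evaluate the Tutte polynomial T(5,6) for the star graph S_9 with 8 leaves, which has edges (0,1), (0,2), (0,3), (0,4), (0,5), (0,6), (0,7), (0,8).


A star on 9 vertices is a tree with 8 edges.
T(x,y) = x^(8) for any tree.
T(5,6) = 5^8 = 390625.

390625


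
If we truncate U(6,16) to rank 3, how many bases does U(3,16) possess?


Truncating U(6,16) to rank 3 gives U(3,16).
Bases of U(3,16) are all 3-element subsets of 16 elements.
Number of bases = C(16,3) = (16 * 15 * 14) / (1 * 2 * 3) = 560.

560


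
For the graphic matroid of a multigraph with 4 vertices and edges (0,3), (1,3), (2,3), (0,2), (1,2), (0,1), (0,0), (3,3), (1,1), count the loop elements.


In a graphic matroid, a loop is a self-loop edge (u,u) with rank 0.
Examining all 9 edges for self-loops...
Self-loops found: (0,0), (3,3), (1,1)
Number of loops = 3.

3


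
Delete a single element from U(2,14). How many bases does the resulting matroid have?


Deleting e from U(2,14) gives U(2,13) since n > r.
Bases of U(2,13) = C(13,2) = (13 * 12) / (1 * 2) = 78.

78


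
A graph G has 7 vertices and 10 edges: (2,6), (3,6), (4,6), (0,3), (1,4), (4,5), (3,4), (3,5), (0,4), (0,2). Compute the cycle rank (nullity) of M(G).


Cycle rank (nullity) = |E| - r(M) = |E| - (|V| - c).
|E| = 10, |V| = 7, c = 1.
Nullity = 10 - (7 - 1) = 10 - 6 = 4.

4


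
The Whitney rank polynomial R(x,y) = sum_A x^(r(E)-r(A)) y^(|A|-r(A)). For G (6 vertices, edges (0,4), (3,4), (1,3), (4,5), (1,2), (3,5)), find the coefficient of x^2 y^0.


R(x,y) = sum over A in 2^E of x^(r(E)-r(A)) * y^(|A|-r(A)).
G has 6 vertices, 6 edges. r(E) = 5.
Enumerate all 2^6 = 64 subsets.
Count subsets with r(E)-r(A)=2 and |A|-r(A)=0: 19.

19


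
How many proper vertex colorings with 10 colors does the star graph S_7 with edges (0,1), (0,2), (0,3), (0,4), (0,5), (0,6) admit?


P(tree, k) = k * (k-1)^(6) for any tree on 7 vertices.
P(10) = 10 * 9^6 = 10 * 531441 = 5314410.

5314410


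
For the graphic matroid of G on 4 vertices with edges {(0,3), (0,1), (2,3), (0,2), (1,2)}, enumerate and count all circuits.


A circuit in a graphic matroid = edge set of a simple cycle.
G has 4 vertices and 5 edges.
Enumerating all minimal edge subsets forming cycles...
Total circuits found: 3.

3


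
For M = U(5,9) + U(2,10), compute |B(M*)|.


(M1+M2)* = M1* + M2*.
M1* = U(4,9), bases: C(9,4) = 126.
M2* = U(8,10), bases: C(10,8) = 45.
|B(M*)| = 126 * 45 = 5670.

5670


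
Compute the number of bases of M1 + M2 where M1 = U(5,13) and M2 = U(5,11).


Bases of a direct sum M1 + M2: |B| = |B(M1)| * |B(M2)|.
|B(U(5,13))| = C(13,5) = 1287.
|B(U(5,11))| = C(11,5) = 462.
Total bases = 1287 * 462 = 594594.

594594


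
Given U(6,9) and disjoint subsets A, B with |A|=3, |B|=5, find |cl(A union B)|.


|A union B| = 3 + 5 = 8 (disjoint).
In U(6,9), cl(S) = S if |S| < 6, else cl(S) = E.
Since 8 >= 6, cl(A union B) = E.
|cl(A union B)| = 9.

9


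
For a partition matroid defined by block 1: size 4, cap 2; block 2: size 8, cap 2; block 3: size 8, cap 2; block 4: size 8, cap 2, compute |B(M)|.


A basis picks exactly ci elements from block i.
Number of bases = product of C(|Si|, ci).
= C(4,2) * C(8,2) * C(8,2) * C(8,2)
= 6 * 28 * 28 * 28
= 131712.

131712


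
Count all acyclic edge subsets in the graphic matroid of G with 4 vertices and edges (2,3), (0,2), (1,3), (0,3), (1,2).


An independent set in a graphic matroid is an acyclic edge subset.
G has 4 vertices and 5 edges.
Enumerate all 2^5 = 32 subsets, checking for acyclicity.
Total independent sets = 24.

24


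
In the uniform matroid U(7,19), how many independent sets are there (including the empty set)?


Independent sets of U(7,19) are all subsets of size <= 7.
Count = (19 choose 0) + (19 choose 1) + (19 choose 2) + (19 choose 3) + (19 choose 4) + (19 choose 5) + (19 choose 6) + (19 choose 7)
     = 1 + 19 + 171 + 969 + 3876 + 11628 + 27132 + 50388
     = 94184.

94184


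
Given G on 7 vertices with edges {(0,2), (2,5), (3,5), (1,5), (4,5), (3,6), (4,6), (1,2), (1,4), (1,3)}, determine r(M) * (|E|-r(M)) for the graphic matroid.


r(M) = |V| - c = 7 - 1 = 6.
nullity = |E| - r(M) = 10 - 6 = 4.
Product = 6 * 4 = 24.

24


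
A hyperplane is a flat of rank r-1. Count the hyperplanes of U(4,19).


Hyperplanes of U(4,19) are flats of rank 3.
In a uniform matroid, these are exactly the (3)-element subsets.
Count = C(19,3) = 19! / (3! * 16!) = 969.

969


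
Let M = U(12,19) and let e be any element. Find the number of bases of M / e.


Contracting e from U(12,19) gives U(11,18).
Bases of U(11,18) = C(18,11) = 31824.

31824


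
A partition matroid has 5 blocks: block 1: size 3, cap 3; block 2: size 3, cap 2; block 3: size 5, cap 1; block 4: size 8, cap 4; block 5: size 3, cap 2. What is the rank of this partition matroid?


Rank of a partition matroid = sum of min(|Si|, ci) for each block.
= min(3,3) + min(3,2) + min(5,1) + min(8,4) + min(3,2)
= 3 + 2 + 1 + 4 + 2
= 12.

12


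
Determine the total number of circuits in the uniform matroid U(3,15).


In U(3,15), circuits are the (4)-element subsets.
Any set of 4 elements is dependent, and removing any one element gives
an independent set of size 3, so it is a minimal dependent set.
Number of circuits = (15 choose 4) = 1365.

1365


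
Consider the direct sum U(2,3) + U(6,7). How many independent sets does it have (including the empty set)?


For a direct sum, |I(M1+M2)| = |I(M1)| * |I(M2)|.
|I(U(2,3))| = sum C(3,k) for k=0..2 = 7.
|I(U(6,7))| = sum C(7,k) for k=0..6 = 127.
Total = 7 * 127 = 889.

889


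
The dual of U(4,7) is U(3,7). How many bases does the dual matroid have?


The dual of U(r,n) is U(n-r, n) = U(3,7).
Bases of U(3,7) are all (3)-element subsets.
|B(M*)| = C(7,3) = (7 * 6 * 5) / (1 * 2 * 3) = 35.

35


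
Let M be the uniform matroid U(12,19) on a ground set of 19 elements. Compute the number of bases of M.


Bases of U(12,19) are all 12-element subsets of the 19-element ground set.
Number of bases = C(19,12).
(19 choose 12) = 50388.

50388


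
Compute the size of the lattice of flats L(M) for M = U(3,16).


Flats of U(3,16): every subset of size < 3 is a flat, plus E itself.
Count = C(16,0) + C(16,1) + C(16,2) + 1
     = 1 + 16 + 120 + 1
     = 138.

138


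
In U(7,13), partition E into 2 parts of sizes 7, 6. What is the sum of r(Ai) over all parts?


r(Ai) = min(|Ai|, 7) for each part.
Sum = min(7,7) + min(6,7)
    = 7 + 6
    = 13.

13


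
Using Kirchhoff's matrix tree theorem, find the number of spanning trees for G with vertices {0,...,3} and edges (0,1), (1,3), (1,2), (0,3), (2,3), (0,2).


By Kirchhoff's matrix tree theorem, the number of spanning trees equals
the determinant of any cofactor of the Laplacian matrix L.
G has 4 vertices and 6 edges.
Computing the (3 x 3) cofactor determinant gives 16.

16


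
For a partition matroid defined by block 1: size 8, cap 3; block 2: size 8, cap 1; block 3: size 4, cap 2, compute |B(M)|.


A basis picks exactly ci elements from block i.
Number of bases = product of C(|Si|, ci).
= C(8,3) * C(8,1) * C(4,2)
= 56 * 8 * 6
= 2688.

2688


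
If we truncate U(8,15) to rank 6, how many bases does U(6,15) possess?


Truncating U(8,15) to rank 6 gives U(6,15).
Bases of U(6,15) are all 6-element subsets of 15 elements.
Number of bases = C(15,6) = 5005.

5005


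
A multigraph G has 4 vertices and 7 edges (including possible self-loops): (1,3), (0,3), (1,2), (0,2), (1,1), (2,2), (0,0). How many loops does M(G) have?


In a graphic matroid, a loop is a self-loop edge (u,u) with rank 0.
Examining all 7 edges for self-loops...
Self-loops found: (1,1), (2,2), (0,0)
Number of loops = 3.

3


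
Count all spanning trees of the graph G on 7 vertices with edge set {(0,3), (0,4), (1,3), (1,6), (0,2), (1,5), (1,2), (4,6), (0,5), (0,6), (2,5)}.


By Kirchhoff's matrix tree theorem, the number of spanning trees equals
the determinant of any cofactor of the Laplacian matrix L.
G has 7 vertices and 11 edges.
Computing the (6 x 6) cofactor determinant gives 168.

168


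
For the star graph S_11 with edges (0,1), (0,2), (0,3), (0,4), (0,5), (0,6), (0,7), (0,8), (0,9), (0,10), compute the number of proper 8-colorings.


P(tree, k) = k * (k-1)^(10) for any tree on 11 vertices.
P(8) = 8 * 7^10 = 8 * 282475249 = 2259801992.

2259801992


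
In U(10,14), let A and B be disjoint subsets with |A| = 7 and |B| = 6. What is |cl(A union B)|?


|A union B| = 7 + 6 = 13 (disjoint).
In U(10,14), cl(S) = S if |S| < 10, else cl(S) = E.
Since 13 >= 10, cl(A union B) = E.
|cl(A union B)| = 14.

14


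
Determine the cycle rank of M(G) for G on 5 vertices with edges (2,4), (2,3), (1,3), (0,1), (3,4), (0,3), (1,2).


Cycle rank (nullity) = |E| - r(M) = |E| - (|V| - c).
|E| = 7, |V| = 5, c = 1.
Nullity = 7 - (5 - 1) = 7 - 4 = 3.

3


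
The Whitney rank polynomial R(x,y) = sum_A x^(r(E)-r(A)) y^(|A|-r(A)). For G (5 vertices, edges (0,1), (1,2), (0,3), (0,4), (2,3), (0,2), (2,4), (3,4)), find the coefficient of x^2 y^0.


R(x,y) = sum over A in 2^E of x^(r(E)-r(A)) * y^(|A|-r(A)).
G has 5 vertices, 8 edges. r(E) = 4.
Enumerate all 2^8 = 256 subsets.
Count subsets with r(E)-r(A)=2 and |A|-r(A)=0: 28.

28


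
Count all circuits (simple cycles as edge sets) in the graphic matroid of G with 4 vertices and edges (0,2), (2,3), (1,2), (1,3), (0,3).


A circuit in a graphic matroid = edge set of a simple cycle.
G has 4 vertices and 5 edges.
Enumerating all minimal edge subsets forming cycles...
Total circuits found: 3.

3


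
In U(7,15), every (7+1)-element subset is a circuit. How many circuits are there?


In U(7,15), circuits are the (8)-element subsets.
Any set of 8 elements is dependent, and removing any one element gives
an independent set of size 7, so it is a minimal dependent set.
Number of circuits = C(15,8) = 15! / (8! * 7!) = 6435.

6435


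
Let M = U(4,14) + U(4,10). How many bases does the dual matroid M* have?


(M1+M2)* = M1* + M2*.
M1* = U(10,14), bases: C(14,10) = 1001.
M2* = U(6,10), bases: C(10,6) = 210.
|B(M*)| = 1001 * 210 = 210210.

210210


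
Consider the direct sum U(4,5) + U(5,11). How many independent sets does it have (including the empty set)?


For a direct sum, |I(M1+M2)| = |I(M1)| * |I(M2)|.
|I(U(4,5))| = sum C(5,k) for k=0..4 = 31.
|I(U(5,11))| = sum C(11,k) for k=0..5 = 1024.
Total = 31 * 1024 = 31744.

31744


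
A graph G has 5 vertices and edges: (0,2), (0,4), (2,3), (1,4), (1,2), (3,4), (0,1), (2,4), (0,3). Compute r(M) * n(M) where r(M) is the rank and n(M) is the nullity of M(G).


r(M) = |V| - c = 5 - 1 = 4.
nullity = |E| - r(M) = 9 - 4 = 5.
Product = 4 * 5 = 20.

20


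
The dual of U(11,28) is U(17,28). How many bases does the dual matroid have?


The dual of U(r,n) is U(n-r, n) = U(17,28).
Bases of U(17,28) are all (17)-element subsets.
|B(M*)| = C(28,17) = 21474180.

21474180


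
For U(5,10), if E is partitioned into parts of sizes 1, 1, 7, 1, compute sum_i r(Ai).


r(Ai) = min(|Ai|, 5) for each part.
Sum = min(1,5) + min(1,5) + min(7,5) + min(1,5)
    = 1 + 1 + 5 + 1
    = 8.

8


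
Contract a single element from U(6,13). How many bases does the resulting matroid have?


Contracting e from U(6,13) gives U(5,12).
Bases of U(5,12) = C(12,5) = 12! / (5! * 7!) = 792.

792


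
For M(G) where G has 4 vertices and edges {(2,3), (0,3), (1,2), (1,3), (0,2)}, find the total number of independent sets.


An independent set in a graphic matroid is an acyclic edge subset.
G has 4 vertices and 5 edges.
Enumerate all 2^5 = 32 subsets, checking for acyclicity.
Total independent sets = 24.

24


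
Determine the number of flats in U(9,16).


Flats of U(9,16): every subset of size < 9 is a flat, plus E itself.
Count = C(16,0) + C(16,1) + C(16,2) + C(16,3) + C(16,4) + C(16,5) + C(16,6) + C(16,7) + C(16,8) + 1
     = 1 + 16 + 120 + 560 + 1820 + 4368 + 8008 + 11440 + 12870 + 1
     = 39204.

39204


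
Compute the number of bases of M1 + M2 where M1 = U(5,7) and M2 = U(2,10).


Bases of a direct sum M1 + M2: |B| = |B(M1)| * |B(M2)|.
|B(U(5,7))| = C(7,5) = 21.
|B(U(2,10))| = C(10,2) = 45.
Total bases = 21 * 45 = 945.

945


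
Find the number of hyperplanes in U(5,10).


Hyperplanes of U(5,10) are flats of rank 4.
In a uniform matroid, these are exactly the (4)-element subsets.
Count = (10 choose 4) = 210.

210


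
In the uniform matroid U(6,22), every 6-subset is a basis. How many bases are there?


Bases of U(6,22) are all 6-element subsets of the 22-element ground set.
Number of bases = C(22,6).
C(22,6) = 22! / (6! * 16!) = 74613.

74613


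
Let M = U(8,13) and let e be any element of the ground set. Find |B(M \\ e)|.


Deleting e from U(8,13) gives U(8,12) since n > r.
Bases of U(8,12) = C(12,8) = 495.

495


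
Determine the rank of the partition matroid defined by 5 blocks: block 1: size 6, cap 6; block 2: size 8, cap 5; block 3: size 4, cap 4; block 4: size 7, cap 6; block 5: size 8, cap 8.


Rank of a partition matroid = sum of min(|Si|, ci) for each block.
= min(6,6) + min(8,5) + min(4,4) + min(7,6) + min(8,8)
= 6 + 5 + 4 + 6 + 8
= 29.

29


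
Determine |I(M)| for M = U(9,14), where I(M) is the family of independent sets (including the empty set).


Independent sets of U(9,14) are all subsets of size <= 9.
Count = (14 choose 0) + (14 choose 1) + (14 choose 2) + (14 choose 3) + (14 choose 4) + (14 choose 5) + (14 choose 6) + (14 choose 7) + (14 choose 8) + (14 choose 9)
     = 1 + 14 + 91 + 364 + 1001 + 2002 + 3003 + 3432 + 3003 + 2002
     = 14913.

14913


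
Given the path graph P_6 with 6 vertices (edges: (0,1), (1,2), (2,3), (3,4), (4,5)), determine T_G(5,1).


A path on 6 vertices is a tree with 5 edges.
T(x,y) = x^(5) for any tree.
T(5,1) = 5^5 = 3125.

3125


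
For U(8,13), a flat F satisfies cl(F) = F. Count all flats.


Flats of U(8,13): every subset of size < 8 is a flat, plus E itself.
Count = C(13,0) + C(13,1) + C(13,2) + C(13,3) + C(13,4) + C(13,5) + C(13,6) + C(13,7) + 1
     = 1 + 13 + 78 + 286 + 715 + 1287 + 1716 + 1716 + 1
     = 5813.

5813


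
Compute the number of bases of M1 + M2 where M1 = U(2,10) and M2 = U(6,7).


Bases of a direct sum M1 + M2: |B| = |B(M1)| * |B(M2)|.
|B(U(2,10))| = C(10,2) = 45.
|B(U(6,7))| = C(7,6) = 7.
Total bases = 45 * 7 = 315.

315


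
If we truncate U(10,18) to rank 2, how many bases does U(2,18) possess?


Truncating U(10,18) to rank 2 gives U(2,18).
Bases of U(2,18) are all 2-element subsets of 18 elements.
Number of bases = C(18,2) = (18 * 17) / (1 * 2) = 153.

153


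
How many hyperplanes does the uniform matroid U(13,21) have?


Hyperplanes of U(13,21) are flats of rank 12.
In a uniform matroid, these are exactly the (12)-element subsets.
Count = C(21,12) = 21! / (12! * 9!) = 293930.

293930


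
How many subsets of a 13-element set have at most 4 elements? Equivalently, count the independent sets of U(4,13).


Independent sets of U(4,13) are all subsets of size <= 4.
Count = C(13,0) + C(13,1) + C(13,2) + C(13,3) + C(13,4)
     = 1 + 13 + 78 + 286 + 715
     = 1093.

1093


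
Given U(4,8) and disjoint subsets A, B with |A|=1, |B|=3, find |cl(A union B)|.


|A union B| = 1 + 3 = 4 (disjoint).
In U(4,8), cl(S) = S if |S| < 4, else cl(S) = E.
Since 4 >= 4, cl(A union B) = E.
|cl(A union B)| = 8.

8


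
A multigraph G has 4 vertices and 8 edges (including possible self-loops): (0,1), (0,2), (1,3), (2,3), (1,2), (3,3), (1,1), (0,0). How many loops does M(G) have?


In a graphic matroid, a loop is a self-loop edge (u,u) with rank 0.
Examining all 8 edges for self-loops...
Self-loops found: (3,3), (1,1), (0,0)
Number of loops = 3.

3


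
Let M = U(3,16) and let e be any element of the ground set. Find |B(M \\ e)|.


Deleting e from U(3,16) gives U(3,15) since n > r.
Bases of U(3,15) = C(15,3) = (15 * 14 * 13) / (1 * 2 * 3) = 455.

455


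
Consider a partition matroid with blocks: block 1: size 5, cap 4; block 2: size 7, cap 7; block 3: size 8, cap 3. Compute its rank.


Rank of a partition matroid = sum of min(|Si|, ci) for each block.
= min(5,4) + min(7,7) + min(8,3)
= 4 + 7 + 3
= 14.

14


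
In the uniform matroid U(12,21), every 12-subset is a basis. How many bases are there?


Bases of U(12,21) are all 12-element subsets of the 21-element ground set.
Number of bases = C(21,12).
C(21,12) = 293930.

293930


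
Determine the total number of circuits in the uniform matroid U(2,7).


In U(2,7), circuits are the (3)-element subsets.
Any set of 3 elements is dependent, and removing any one element gives
an independent set of size 2, so it is a minimal dependent set.
Number of circuits = C(7,3) = 7! / (3! * 4!) = 35.

35


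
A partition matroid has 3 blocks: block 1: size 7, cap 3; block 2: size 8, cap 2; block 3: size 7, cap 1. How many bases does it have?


A basis picks exactly ci elements from block i.
Number of bases = product of C(|Si|, ci).
= C(7,3) * C(8,2) * C(7,1)
= 35 * 28 * 7
= 6860.

6860


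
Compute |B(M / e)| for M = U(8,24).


Contracting e from U(8,24) gives U(7,23).
Bases of U(7,23) = (23 choose 7) = 245157.

245157


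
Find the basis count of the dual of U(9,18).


The dual of U(r,n) is U(n-r, n) = U(9,18).
Bases of U(9,18) are all (9)-element subsets.
|B(M*)| = C(18,9) = 18! / (9! * 9!) = 48620.

48620


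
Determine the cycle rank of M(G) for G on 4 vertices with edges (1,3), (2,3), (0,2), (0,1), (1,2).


Cycle rank (nullity) = |E| - r(M) = |E| - (|V| - c).
|E| = 5, |V| = 4, c = 1.
Nullity = 5 - (4 - 1) = 5 - 3 = 2.

2


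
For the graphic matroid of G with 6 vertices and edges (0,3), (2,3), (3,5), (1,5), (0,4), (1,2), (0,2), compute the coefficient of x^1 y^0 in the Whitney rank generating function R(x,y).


R(x,y) = sum over A in 2^E of x^(r(E)-r(A)) * y^(|A|-r(A)).
G has 6 vertices, 7 edges. r(E) = 5.
Enumerate all 2^7 = 128 subsets.
Count subsets with r(E)-r(A)=1 and |A|-r(A)=0: 30.

30


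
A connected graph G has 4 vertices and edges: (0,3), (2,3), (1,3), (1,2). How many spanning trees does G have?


By Kirchhoff's matrix tree theorem, the number of spanning trees equals
the determinant of any cofactor of the Laplacian matrix L.
G has 4 vertices and 4 edges.
Computing the (3 x 3) cofactor determinant gives 3.

3


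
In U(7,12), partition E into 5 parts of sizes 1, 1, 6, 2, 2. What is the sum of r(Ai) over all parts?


r(Ai) = min(|Ai|, 7) for each part.
Sum = min(1,7) + min(1,7) + min(6,7) + min(2,7) + min(2,7)
    = 1 + 1 + 6 + 2 + 2
    = 12.

12


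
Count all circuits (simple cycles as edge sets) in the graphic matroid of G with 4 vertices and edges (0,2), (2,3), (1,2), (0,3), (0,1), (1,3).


A circuit in a graphic matroid = edge set of a simple cycle.
G has 4 vertices and 6 edges.
Enumerating all minimal edge subsets forming cycles...
Total circuits found: 7.

7


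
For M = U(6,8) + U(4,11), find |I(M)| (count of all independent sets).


For a direct sum, |I(M1+M2)| = |I(M1)| * |I(M2)|.
|I(U(6,8))| = sum C(8,k) for k=0..6 = 247.
|I(U(4,11))| = sum C(11,k) for k=0..4 = 562.
Total = 247 * 562 = 138814.

138814


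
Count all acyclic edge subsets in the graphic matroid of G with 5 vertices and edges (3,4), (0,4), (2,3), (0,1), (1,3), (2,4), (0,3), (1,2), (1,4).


An independent set in a graphic matroid is an acyclic edge subset.
G has 5 vertices and 9 edges.
Enumerate all 2^9 = 512 subsets, checking for acyclicity.
Total independent sets = 198.

198


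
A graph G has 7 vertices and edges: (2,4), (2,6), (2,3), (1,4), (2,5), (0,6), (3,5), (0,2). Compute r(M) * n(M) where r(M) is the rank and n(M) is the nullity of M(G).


r(M) = |V| - c = 7 - 1 = 6.
nullity = |E| - r(M) = 8 - 6 = 2.
Product = 6 * 2 = 12.

12


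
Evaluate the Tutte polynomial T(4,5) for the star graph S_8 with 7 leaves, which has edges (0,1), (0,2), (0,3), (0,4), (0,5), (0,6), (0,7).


A star on 8 vertices is a tree with 7 edges.
T(x,y) = x^(7) for any tree.
T(4,5) = 4^7 = 16384.

16384


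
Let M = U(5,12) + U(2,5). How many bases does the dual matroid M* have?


(M1+M2)* = M1* + M2*.
M1* = U(7,12), bases: C(12,7) = 792.
M2* = U(3,5), bases: C(5,3) = 10.
|B(M*)| = 792 * 10 = 7920.

7920


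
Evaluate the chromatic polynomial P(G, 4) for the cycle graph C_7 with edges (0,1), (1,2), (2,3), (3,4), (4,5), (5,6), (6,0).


P(C_7, k) = (k-1)^7 + (-1)^7*(k-1).
P(4) = (3)^7 - 3
= 2187 - 3 = 2184.

2184


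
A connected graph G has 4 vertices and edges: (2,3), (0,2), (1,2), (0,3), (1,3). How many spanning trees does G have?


By Kirchhoff's matrix tree theorem, the number of spanning trees equals
the determinant of any cofactor of the Laplacian matrix L.
G has 4 vertices and 5 edges.
Computing the (3 x 3) cofactor determinant gives 8.

8


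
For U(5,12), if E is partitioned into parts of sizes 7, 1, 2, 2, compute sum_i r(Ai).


r(Ai) = min(|Ai|, 5) for each part.
Sum = min(7,5) + min(1,5) + min(2,5) + min(2,5)
    = 5 + 1 + 2 + 2
    = 10.

10


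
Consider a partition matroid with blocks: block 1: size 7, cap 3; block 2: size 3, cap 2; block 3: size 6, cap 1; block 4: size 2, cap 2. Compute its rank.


Rank of a partition matroid = sum of min(|Si|, ci) for each block.
= min(7,3) + min(3,2) + min(6,1) + min(2,2)
= 3 + 2 + 1 + 2
= 8.

8


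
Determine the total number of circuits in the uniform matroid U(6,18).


In U(6,18), circuits are the (7)-element subsets.
Any set of 7 elements is dependent, and removing any one element gives
an independent set of size 6, so it is a minimal dependent set.
Number of circuits = C(18,7) = 18! / (7! * 11!) = 31824.

31824


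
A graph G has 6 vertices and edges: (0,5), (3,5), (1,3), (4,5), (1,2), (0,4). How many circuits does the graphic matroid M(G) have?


A circuit in a graphic matroid = edge set of a simple cycle.
G has 6 vertices and 6 edges.
Enumerating all minimal edge subsets forming cycles...
Total circuits found: 1.

1


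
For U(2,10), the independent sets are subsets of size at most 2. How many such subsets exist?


Independent sets of U(2,10) are all subsets of size <= 2.
Count = (10 choose 0) + (10 choose 1) + (10 choose 2)
     = 1 + 10 + 45
     = 56.

56


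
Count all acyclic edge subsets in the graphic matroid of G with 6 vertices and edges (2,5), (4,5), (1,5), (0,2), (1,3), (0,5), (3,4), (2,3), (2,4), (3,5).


An independent set in a graphic matroid is an acyclic edge subset.
G has 6 vertices and 10 edges.
Enumerate all 2^10 = 1024 subsets, checking for acyclicity.
Total independent sets = 430.

430


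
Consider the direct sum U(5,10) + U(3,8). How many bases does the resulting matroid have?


Bases of a direct sum M1 + M2: |B| = |B(M1)| * |B(M2)|.
|B(U(5,10))| = C(10,5) = 252.
|B(U(3,8))| = C(8,3) = 56.
Total bases = 252 * 56 = 14112.

14112


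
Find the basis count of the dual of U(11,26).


The dual of U(r,n) is U(n-r, n) = U(15,26).
Bases of U(15,26) are all (15)-element subsets.
|B(M*)| = C(26,15) = 26! / (15! * 11!) = 7726160.

7726160


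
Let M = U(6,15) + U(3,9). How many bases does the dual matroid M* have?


(M1+M2)* = M1* + M2*.
M1* = U(9,15), bases: C(15,9) = 5005.
M2* = U(6,9), bases: C(9,6) = 84.
|B(M*)| = 5005 * 84 = 420420.

420420


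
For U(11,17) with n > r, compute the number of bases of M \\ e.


Deleting e from U(11,17) gives U(11,16) since n > r.
Bases of U(11,16) = C(16,11) = 4368.

4368


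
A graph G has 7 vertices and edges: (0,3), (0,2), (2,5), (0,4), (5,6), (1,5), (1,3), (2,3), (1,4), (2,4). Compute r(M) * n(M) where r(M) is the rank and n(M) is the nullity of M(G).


r(M) = |V| - c = 7 - 1 = 6.
nullity = |E| - r(M) = 10 - 6 = 4.
Product = 6 * 4 = 24.

24


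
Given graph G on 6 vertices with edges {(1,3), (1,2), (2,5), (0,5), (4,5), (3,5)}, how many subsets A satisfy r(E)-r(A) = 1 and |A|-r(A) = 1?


R(x,y) = sum over A in 2^E of x^(r(E)-r(A)) * y^(|A|-r(A)).
G has 6 vertices, 6 edges. r(E) = 5.
Enumerate all 2^6 = 64 subsets.
Count subsets with r(E)-r(A)=1 and |A|-r(A)=1: 2.

2


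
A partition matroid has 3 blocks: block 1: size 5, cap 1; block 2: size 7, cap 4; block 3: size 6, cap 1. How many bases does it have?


A basis picks exactly ci elements from block i.
Number of bases = product of C(|Si|, ci).
= C(5,1) * C(7,4) * C(6,1)
= 5 * 35 * 6
= 1050.

1050


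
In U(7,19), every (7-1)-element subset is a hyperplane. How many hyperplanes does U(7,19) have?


Hyperplanes of U(7,19) are flats of rank 6.
In a uniform matroid, these are exactly the (6)-element subsets.
Count = C(19,6) = 27132.

27132


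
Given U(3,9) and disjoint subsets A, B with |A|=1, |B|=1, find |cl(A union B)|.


|A union B| = 1 + 1 = 2 (disjoint).
In U(3,9), cl(S) = S if |S| < 3, else cl(S) = E.
Since 2 < 3, cl(A union B) = A union B.
|cl(A union B)| = 2.

2


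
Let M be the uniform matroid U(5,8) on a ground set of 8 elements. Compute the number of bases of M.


Bases of U(5,8) are all 5-element subsets of the 8-element ground set.
Number of bases = C(8,5).
(8 choose 5) = 56.

56


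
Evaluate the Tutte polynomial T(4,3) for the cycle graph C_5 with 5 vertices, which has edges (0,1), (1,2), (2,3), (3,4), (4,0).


T(C_5; x,y) = x + x^2 + ... + x^(4) + y.
T(4,3) = 4^1 + 4^2 + 4^3 + 4^4 + 3
= 4 + 16 + 64 + 256 + 3
= 343.

343


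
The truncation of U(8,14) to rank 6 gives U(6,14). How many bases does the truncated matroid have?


Truncating U(8,14) to rank 6 gives U(6,14).
Bases of U(6,14) are all 6-element subsets of 14 elements.
Number of bases = C(14,6) = 3003.

3003


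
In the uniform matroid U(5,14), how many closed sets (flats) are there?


Flats of U(5,14): every subset of size < 5 is a flat, plus E itself.
Count = C(14,0) + C(14,1) + C(14,2) + C(14,3) + C(14,4) + 1
     = 1 + 14 + 91 + 364 + 1001 + 1
     = 1472.

1472


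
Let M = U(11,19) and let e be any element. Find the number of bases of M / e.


Contracting e from U(11,19) gives U(10,18).
Bases of U(10,18) = (18 choose 10) = 43758.

43758


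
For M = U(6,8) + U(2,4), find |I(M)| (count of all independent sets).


For a direct sum, |I(M1+M2)| = |I(M1)| * |I(M2)|.
|I(U(6,8))| = sum C(8,k) for k=0..6 = 247.
|I(U(2,4))| = sum C(4,k) for k=0..2 = 11.
Total = 247 * 11 = 2717.

2717


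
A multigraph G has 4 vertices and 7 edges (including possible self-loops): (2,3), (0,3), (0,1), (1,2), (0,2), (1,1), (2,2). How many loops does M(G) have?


In a graphic matroid, a loop is a self-loop edge (u,u) with rank 0.
Examining all 7 edges for self-loops...
Self-loops found: (1,1), (2,2)
Number of loops = 2.

2


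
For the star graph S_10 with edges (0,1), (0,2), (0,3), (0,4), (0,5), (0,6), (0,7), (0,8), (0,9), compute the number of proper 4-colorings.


P(tree, k) = k * (k-1)^(9) for any tree on 10 vertices.
P(4) = 4 * 3^9 = 4 * 19683 = 78732.

78732


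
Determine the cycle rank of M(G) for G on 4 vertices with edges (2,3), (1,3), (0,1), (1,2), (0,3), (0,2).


Cycle rank (nullity) = |E| - r(M) = |E| - (|V| - c).
|E| = 6, |V| = 4, c = 1.
Nullity = 6 - (4 - 1) = 6 - 3 = 3.

3


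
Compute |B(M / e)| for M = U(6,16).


Contracting e from U(6,16) gives U(5,15).
Bases of U(5,15) = C(15,5) = 3003.

3003


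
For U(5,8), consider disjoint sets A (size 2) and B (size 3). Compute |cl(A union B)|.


|A union B| = 2 + 3 = 5 (disjoint).
In U(5,8), cl(S) = S if |S| < 5, else cl(S) = E.
Since 5 >= 5, cl(A union B) = E.
|cl(A union B)| = 8.

8


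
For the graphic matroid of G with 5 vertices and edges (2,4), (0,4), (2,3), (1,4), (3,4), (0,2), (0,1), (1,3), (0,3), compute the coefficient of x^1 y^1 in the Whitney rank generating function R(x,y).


R(x,y) = sum over A in 2^E of x^(r(E)-r(A)) * y^(|A|-r(A)).
G has 5 vertices, 9 edges. r(E) = 4.
Enumerate all 2^9 = 512 subsets.
Count subsets with r(E)-r(A)=1 and |A|-r(A)=1: 51.

51


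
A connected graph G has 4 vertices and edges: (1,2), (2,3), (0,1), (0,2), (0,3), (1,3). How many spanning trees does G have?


By Kirchhoff's matrix tree theorem, the number of spanning trees equals
the determinant of any cofactor of the Laplacian matrix L.
G has 4 vertices and 6 edges.
Computing the (3 x 3) cofactor determinant gives 16.

16


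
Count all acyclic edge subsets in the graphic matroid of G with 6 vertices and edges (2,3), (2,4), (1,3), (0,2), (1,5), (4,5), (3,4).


An independent set in a graphic matroid is an acyclic edge subset.
G has 6 vertices and 7 edges.
Enumerate all 2^7 = 128 subsets, checking for acyclicity.
Total independent sets = 104.

104


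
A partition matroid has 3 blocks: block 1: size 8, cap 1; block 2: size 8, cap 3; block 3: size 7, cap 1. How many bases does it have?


A basis picks exactly ci elements from block i.
Number of bases = product of C(|Si|, ci).
= C(8,1) * C(8,3) * C(7,1)
= 8 * 56 * 7
= 3136.

3136


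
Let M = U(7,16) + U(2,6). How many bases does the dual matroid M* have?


(M1+M2)* = M1* + M2*.
M1* = U(9,16), bases: C(16,9) = 11440.
M2* = U(4,6), bases: C(6,4) = 15.
|B(M*)| = 11440 * 15 = 171600.

171600


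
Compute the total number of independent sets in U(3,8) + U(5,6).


For a direct sum, |I(M1+M2)| = |I(M1)| * |I(M2)|.
|I(U(3,8))| = sum C(8,k) for k=0..3 = 93.
|I(U(5,6))| = sum C(6,k) for k=0..5 = 63.
Total = 93 * 63 = 5859.

5859


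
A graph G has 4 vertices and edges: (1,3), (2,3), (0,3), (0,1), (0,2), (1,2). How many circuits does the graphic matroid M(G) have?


A circuit in a graphic matroid = edge set of a simple cycle.
G has 4 vertices and 6 edges.
Enumerating all minimal edge subsets forming cycles...
Total circuits found: 7.

7


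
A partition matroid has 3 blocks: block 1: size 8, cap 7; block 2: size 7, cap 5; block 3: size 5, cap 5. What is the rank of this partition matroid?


Rank of a partition matroid = sum of min(|Si|, ci) for each block.
= min(8,7) + min(7,5) + min(5,5)
= 7 + 5 + 5
= 17.

17


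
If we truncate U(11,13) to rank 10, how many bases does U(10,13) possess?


Truncating U(11,13) to rank 10 gives U(10,13).
Bases of U(10,13) are all 10-element subsets of 13 elements.
Number of bases = C(13,10) = 13! / (10! * 3!) = 286.

286


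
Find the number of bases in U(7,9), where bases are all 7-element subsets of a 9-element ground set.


Bases of U(7,9) are all 7-element subsets of the 9-element ground set.
Number of bases = C(9,7).
C(9,7) = 36.

36


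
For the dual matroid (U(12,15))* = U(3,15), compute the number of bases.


The dual of U(r,n) is U(n-r, n) = U(3,15).
Bases of U(3,15) are all (3)-element subsets.
|B(M*)| = C(15,3) = (15 * 14 * 13) / (1 * 2 * 3) = 455.

455


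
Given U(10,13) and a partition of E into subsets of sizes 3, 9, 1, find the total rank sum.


r(Ai) = min(|Ai|, 10) for each part.
Sum = min(3,10) + min(9,10) + min(1,10)
    = 3 + 9 + 1
    = 13.

13


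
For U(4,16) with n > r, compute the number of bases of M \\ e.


Deleting e from U(4,16) gives U(4,15) since n > r.
Bases of U(4,15) = C(15,4) = 15! / (4! * 11!) = 1365.

1365


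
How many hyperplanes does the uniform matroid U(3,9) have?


Hyperplanes of U(3,9) are flats of rank 2.
In a uniform matroid, these are exactly the (2)-element subsets.
Count = C(9,2) = (9 * 8) / (1 * 2) = 36.

36


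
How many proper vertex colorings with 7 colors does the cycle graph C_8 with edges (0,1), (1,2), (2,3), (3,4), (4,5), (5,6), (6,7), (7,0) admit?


P(C_8, k) = (k-1)^8 + (-1)^8*(k-1).
P(7) = (6)^8 + 6
= 1679616 + 6 = 1679622.

1679622


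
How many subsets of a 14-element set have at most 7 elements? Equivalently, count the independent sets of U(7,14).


Independent sets of U(7,14) are all subsets of size <= 7.
Count = (14 choose 0) + (14 choose 1) + (14 choose 2) + (14 choose 3) + (14 choose 4) + (14 choose 5) + (14 choose 6) + (14 choose 7)
     = 1 + 14 + 91 + 364 + 1001 + 2002 + 3003 + 3432
     = 9908.

9908


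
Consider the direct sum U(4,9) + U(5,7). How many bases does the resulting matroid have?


Bases of a direct sum M1 + M2: |B| = |B(M1)| * |B(M2)|.
|B(U(4,9))| = C(9,4) = 126.
|B(U(5,7))| = C(7,5) = 21.
Total bases = 126 * 21 = 2646.

2646


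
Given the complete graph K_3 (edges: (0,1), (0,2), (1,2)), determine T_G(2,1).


T(K_3; x,y) = x^2 + x + y.
T(2,1) = 4 + 2 + 1 = 7.

7


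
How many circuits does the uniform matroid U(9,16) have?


In U(9,16), circuits are the (10)-element subsets.
Any set of 10 elements is dependent, and removing any one element gives
an independent set of size 9, so it is a minimal dependent set.
Number of circuits = (16 choose 10) = 8008.

8008


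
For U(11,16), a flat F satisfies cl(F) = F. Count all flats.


Flats of U(11,16): every subset of size < 11 is a flat, plus E itself.
Count = (16 choose 0) + (16 choose 1) + (16 choose 2) + (16 choose 3) + (16 choose 4) + (16 choose 5) + (16 choose 6) + (16 choose 7) + (16 choose 8) + (16 choose 9) + (16 choose 10) + 1
     = 1 + 16 + 120 + 560 + 1820 + 4368 + 8008 + 11440 + 12870 + 11440 + 8008 + 1
     = 58652.

58652


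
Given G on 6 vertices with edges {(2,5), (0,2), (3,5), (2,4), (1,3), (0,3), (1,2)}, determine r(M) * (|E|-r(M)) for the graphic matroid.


r(M) = |V| - c = 6 - 1 = 5.
nullity = |E| - r(M) = 7 - 5 = 2.
Product = 5 * 2 = 10.

10


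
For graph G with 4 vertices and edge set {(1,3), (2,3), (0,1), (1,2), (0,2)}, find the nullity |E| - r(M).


Cycle rank (nullity) = |E| - r(M) = |E| - (|V| - c).
|E| = 5, |V| = 4, c = 1.
Nullity = 5 - (4 - 1) = 5 - 3 = 2.

2


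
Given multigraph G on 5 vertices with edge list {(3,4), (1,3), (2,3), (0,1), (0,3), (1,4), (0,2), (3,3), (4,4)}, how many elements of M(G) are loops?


In a graphic matroid, a loop is a self-loop edge (u,u) with rank 0.
Examining all 9 edges for self-loops...
Self-loops found: (3,3), (4,4)
Number of loops = 2.

2


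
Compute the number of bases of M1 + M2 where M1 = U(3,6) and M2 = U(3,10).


Bases of a direct sum M1 + M2: |B| = |B(M1)| * |B(M2)|.
|B(U(3,6))| = C(6,3) = 20.
|B(U(3,10))| = C(10,3) = 120.
Total bases = 20 * 120 = 2400.

2400


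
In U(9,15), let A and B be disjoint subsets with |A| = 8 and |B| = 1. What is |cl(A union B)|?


|A union B| = 8 + 1 = 9 (disjoint).
In U(9,15), cl(S) = S if |S| < 9, else cl(S) = E.
Since 9 >= 9, cl(A union B) = E.
|cl(A union B)| = 15.

15


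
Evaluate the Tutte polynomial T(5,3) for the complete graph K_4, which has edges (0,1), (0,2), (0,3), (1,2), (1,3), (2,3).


T(K_4; x,y) = x^3 + 3x^2 + 4xy + 2x + y^3 + 3y^2 + 2y.
Substituting x=5, y=3:
= 125 + 75 + 60 + 10 + 27 + 27 + 6
= 330.

330


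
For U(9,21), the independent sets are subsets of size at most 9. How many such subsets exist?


Independent sets of U(9,21) are all subsets of size <= 9.
Count = (21 choose 0) + (21 choose 1) + (21 choose 2) + (21 choose 3) + (21 choose 4) + (21 choose 5) + (21 choose 6) + (21 choose 7) + (21 choose 8) + (21 choose 9)
     = 1 + 21 + 210 + 1330 + 5985 + 20349 + 54264 + 116280 + 203490 + 293930
     = 695860.

695860


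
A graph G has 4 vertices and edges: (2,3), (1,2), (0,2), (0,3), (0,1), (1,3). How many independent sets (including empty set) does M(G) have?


An independent set in a graphic matroid is an acyclic edge subset.
G has 4 vertices and 6 edges.
Enumerate all 2^6 = 64 subsets, checking for acyclicity.
Total independent sets = 38.

38


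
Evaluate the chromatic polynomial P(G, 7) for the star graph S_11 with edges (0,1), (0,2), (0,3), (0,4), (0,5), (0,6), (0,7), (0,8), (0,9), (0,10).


P(tree, k) = k * (k-1)^(10) for any tree on 11 vertices.
P(7) = 7 * 6^10 = 7 * 60466176 = 423263232.

423263232
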